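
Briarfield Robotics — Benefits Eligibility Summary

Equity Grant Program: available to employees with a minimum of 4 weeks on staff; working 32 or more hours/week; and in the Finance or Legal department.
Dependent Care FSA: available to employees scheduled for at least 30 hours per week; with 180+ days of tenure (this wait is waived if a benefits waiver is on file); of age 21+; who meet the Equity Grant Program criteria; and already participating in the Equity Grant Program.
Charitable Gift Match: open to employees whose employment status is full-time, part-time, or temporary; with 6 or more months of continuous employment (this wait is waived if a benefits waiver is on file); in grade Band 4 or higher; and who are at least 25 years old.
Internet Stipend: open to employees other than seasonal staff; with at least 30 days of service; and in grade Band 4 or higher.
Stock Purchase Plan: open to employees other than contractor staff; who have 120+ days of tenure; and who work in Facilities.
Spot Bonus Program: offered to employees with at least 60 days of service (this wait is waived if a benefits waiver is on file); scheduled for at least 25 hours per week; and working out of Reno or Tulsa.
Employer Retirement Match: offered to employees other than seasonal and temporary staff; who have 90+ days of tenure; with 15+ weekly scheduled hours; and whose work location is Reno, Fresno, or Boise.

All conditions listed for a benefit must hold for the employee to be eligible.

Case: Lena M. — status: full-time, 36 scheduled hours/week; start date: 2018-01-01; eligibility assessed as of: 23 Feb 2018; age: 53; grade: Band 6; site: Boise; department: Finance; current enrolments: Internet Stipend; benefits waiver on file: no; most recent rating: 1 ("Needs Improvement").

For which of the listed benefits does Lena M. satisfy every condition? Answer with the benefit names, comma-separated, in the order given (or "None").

Service from 2018-01-01 to 23 Feb 2018: 53 days.
Equity Grant Program — service 53 days ≥ 4 weeks (≈28 days) ✓; 36 hrs/wk ≥ 32 ✓; dept Finance ✓ → eligible.
Dependent Care FSA — 36 hrs/wk ≥ 30 ✓; no waiver, service 53 days < 180 days ✗ → not eligible.
Charitable Gift Match — status full-time ✓; no waiver, service 53 days < 6 months (≈180 days) ✗ → not eligible.
Internet Stipend — status full-time ✓ (not excluded); service 53 days ≥ 30 days ✓; grade Band 6 ≥ Band 4 ✓ → eligible.
Stock Purchase Plan — status full-time ✓ (not excluded); service 53 days < 120 days ✗ → not eligible.
Spot Bonus Program — no waiver, service 53 days < 60 days ✗ → not eligible.
Employer Retirement Match — status full-time ✓ (not excluded); service 53 days < 90 days ✗ → not eligible.

Equity Grant Program, Internet Stipend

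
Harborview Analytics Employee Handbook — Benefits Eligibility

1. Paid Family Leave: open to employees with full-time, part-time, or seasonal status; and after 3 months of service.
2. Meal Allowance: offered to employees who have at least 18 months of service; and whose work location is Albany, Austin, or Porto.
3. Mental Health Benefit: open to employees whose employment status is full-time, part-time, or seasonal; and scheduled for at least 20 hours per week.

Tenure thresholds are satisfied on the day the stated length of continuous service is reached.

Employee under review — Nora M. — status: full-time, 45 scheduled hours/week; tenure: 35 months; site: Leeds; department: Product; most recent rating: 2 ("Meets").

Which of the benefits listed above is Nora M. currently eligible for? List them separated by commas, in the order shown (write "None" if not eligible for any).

Paid Family Leave, Mental Health Benefit

Paid Family Leave — status full-time ✓; service 35 months ≥ 3 months ✓ → eligible.
Meal Allowance — service 35 months ≥ 18 months ✓; site Leeds ✗ (not Albany, Austin, or Porto) → not eligible.
Mental Health Benefit — status full-time ✓; 45 hrs/wk ≥ 20 ✓ → eligible.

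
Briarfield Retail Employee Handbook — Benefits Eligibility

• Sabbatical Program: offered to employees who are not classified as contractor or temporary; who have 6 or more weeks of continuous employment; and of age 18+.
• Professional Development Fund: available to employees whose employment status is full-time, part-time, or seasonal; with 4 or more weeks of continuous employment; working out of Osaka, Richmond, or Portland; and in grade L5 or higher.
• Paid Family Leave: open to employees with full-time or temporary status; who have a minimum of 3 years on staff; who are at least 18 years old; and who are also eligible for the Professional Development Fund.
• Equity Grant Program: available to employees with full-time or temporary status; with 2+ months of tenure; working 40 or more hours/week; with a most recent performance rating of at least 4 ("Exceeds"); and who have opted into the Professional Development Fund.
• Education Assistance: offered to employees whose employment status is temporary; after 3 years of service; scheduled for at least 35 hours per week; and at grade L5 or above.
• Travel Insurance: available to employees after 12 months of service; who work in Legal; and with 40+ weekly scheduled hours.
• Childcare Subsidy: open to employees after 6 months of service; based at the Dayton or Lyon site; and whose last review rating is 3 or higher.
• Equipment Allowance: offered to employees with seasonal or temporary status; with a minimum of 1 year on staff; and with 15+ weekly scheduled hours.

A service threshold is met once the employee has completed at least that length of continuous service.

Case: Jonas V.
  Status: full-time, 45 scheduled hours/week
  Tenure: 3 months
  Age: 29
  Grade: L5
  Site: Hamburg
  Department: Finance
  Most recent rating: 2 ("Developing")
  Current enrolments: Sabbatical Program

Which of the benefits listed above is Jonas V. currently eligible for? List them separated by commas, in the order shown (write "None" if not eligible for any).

Sabbatical Program — status full-time ✓ (not excluded); service 3 months ≥ 6 weeks (≈42 days) ✓; age 29 ≥ 18 ✓ → eligible.
Professional Development Fund — status full-time ✓; service 3 months ≥ 4 weeks (≈28 days) ✓; site Hamburg ✗ (not Osaka, Richmond, or Portland) → not eligible.
Paid Family Leave — status full-time ✓; service 3 months < 3 years (≈1095 days) ✗ → not eligible.
Equity Grant Program — status full-time ✓; service 3 months ≥ 2 months ✓; 45 hrs/wk ≥ 40 ✓; rating 2 < 4 ✗ → not eligible.
Education Assistance — status full-time ✗ (requires temporary) → not eligible.
Travel Insurance — service 3 months < 12 months ✗ → not eligible.
Childcare Subsidy — service 3 months < 6 months ✗ → not eligible.
Equipment Allowance — status full-time ✗ (requires seasonal or temporary) → not eligible.

Sabbatical Program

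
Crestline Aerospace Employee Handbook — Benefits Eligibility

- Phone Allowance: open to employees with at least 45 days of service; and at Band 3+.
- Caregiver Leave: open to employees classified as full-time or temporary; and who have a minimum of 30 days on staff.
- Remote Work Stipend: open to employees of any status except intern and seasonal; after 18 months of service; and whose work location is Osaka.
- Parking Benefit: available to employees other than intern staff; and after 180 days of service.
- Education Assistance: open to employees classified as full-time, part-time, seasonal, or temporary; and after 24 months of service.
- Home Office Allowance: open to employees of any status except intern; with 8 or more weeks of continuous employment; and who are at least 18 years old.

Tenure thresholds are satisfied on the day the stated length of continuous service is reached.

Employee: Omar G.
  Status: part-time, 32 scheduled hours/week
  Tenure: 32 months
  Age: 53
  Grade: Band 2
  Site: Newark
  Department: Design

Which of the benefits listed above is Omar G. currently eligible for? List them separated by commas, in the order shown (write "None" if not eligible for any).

Parking Benefit, Education Assistance, Home Office Allowance

Phone Allowance — service 32 months ≥ 45 days ✓; grade Band 2 < Band 3 ✗ → not eligible.
Caregiver Leave — status part-time ✗ (requires full-time or temporary) → not eligible.
Remote Work Stipend — status part-time ✓ (not excluded); service 32 months ≥ 18 months ✓; site Newark ✗ (not Osaka) → not eligible.
Parking Benefit — status part-time ✓ (not excluded); service 32 months ≥ 180 days ✓ → eligible.
Education Assistance — status part-time ✓; service 32 months ≥ 24 months ✓ → eligible.
Home Office Allowance — status part-time ✓ (not excluded); service 32 months ≥ 8 weeks (≈56 days) ✓; age 53 ≥ 18 ✓ → eligible.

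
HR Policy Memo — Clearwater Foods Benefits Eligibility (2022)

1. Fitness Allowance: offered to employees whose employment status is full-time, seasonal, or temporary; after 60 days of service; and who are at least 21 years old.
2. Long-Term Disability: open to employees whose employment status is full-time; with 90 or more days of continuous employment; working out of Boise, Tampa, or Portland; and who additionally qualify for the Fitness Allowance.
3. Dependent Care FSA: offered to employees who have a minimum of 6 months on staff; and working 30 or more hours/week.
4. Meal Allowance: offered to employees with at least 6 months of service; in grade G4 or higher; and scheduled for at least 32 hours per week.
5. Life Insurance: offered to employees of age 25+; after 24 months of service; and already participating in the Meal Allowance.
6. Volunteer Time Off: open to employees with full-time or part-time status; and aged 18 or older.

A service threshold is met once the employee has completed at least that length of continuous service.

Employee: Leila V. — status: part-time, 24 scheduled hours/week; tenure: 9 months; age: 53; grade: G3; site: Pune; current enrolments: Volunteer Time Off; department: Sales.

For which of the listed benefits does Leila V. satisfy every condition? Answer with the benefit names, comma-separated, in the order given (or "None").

Volunteer Time Off

Fitness Allowance — status part-time ✗ (requires full-time, seasonal, or temporary) → not eligible.
Long-Term Disability — status part-time ✗ (requires full-time) → not eligible.
Dependent Care FSA — service 9 months ≥ 6 months ✓; 24 hrs/wk < 30 ✗ → not eligible.
Meal Allowance — service 9 months ≥ 6 months ✓; grade G3 < G4 ✗ → not eligible.
Life Insurance — age 53 ≥ 25 ✓; service 9 months < 24 months ✗ → not eligible.
Volunteer Time Off — status part-time ✓; age 53 ≥ 18 ✓ → eligible.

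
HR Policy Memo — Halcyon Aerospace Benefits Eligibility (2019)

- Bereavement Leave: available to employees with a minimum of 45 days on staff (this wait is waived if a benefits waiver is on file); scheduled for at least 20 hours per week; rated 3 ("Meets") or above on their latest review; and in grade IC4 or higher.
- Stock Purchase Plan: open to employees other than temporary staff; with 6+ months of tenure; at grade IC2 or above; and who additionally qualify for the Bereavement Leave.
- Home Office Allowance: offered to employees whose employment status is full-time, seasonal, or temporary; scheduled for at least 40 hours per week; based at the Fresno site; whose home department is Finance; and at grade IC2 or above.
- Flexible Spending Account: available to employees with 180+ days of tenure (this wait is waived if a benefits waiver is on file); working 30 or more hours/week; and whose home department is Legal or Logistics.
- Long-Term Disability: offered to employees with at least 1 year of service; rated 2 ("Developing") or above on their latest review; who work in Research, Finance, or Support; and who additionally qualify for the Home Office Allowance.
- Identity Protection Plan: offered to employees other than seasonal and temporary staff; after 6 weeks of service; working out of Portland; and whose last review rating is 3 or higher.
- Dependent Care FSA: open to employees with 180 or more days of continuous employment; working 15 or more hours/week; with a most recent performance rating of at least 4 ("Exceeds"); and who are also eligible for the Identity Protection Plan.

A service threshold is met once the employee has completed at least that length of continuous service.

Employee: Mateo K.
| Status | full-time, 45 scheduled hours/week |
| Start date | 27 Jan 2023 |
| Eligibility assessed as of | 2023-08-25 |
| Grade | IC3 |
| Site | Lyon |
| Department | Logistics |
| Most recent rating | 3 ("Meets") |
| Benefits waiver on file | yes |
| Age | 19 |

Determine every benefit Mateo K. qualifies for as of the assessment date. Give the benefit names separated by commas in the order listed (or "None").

Service from 27 Jan 2023 to 2023-08-25: 210 days.
Bereavement Leave — benefits waiver on file ✓; 45 hrs/wk ≥ 20 ✓; rating 3 ≥ 3 ✓; grade IC3 < IC4 ✗ → not eligible.
Stock Purchase Plan — status full-time ✓ (not excluded); service 210 days ≥ 6 months (≈180 days) ✓; grade IC3 ≥ IC2 ✓; not eligible for Bereavement Leave ✗ → not eligible.
Home Office Allowance — status full-time ✓; 45 hrs/wk ≥ 40 ✓; site Lyon ✗ (not Fresno) → not eligible.
Flexible Spending Account — benefits waiver on file ✓; 45 hrs/wk ≥ 30 ✓; dept Logistics ✓ → eligible.
Long-Term Disability — service 210 days < 1 year (≈365 days) ✗ → not eligible.
Identity Protection Plan — status full-time ✓ (not excluded); service 210 days ≥ 6 weeks (≈42 days) ✓; site Lyon ✗ (not Portland) → not eligible.
Dependent Care FSA — service 210 days ≥ 180 days ✓; 45 hrs/wk ≥ 15 ✓; rating 3 < 4 ✗ → not eligible.

Flexible Spending Account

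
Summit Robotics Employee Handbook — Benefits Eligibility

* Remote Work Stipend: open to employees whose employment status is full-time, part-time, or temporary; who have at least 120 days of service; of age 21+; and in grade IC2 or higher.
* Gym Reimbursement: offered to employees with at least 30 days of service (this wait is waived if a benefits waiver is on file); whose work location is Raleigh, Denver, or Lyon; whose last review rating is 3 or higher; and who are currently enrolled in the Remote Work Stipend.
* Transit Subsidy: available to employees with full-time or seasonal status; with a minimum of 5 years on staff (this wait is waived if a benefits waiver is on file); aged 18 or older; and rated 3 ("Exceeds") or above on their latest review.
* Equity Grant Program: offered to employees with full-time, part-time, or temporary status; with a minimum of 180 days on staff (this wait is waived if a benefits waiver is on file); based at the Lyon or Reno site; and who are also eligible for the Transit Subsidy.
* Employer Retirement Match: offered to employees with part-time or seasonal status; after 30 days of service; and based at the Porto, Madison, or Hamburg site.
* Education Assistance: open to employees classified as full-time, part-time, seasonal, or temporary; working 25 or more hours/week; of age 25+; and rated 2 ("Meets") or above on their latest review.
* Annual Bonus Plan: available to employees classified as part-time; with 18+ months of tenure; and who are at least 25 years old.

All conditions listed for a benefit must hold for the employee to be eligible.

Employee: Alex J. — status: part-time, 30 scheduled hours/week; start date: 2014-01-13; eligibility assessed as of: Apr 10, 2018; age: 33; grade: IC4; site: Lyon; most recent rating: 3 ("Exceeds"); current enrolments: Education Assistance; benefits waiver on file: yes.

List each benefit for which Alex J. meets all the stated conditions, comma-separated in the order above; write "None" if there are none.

Service from 2014-01-13 to Apr 10, 2018: 1548 days.
Remote Work Stipend — status part-time ✓; service 1548 days ≥ 120 days ✓; age 33 ≥ 21 ✓; grade IC4 ≥ IC2 ✓ → eligible.
Gym Reimbursement — benefits waiver on file ✓; site Lyon ✓; rating 3 ≥ 3 ✓; not enrolled in Remote Work Stipend ✗ → not eligible.
Transit Subsidy — status part-time ✗ (requires full-time or seasonal) → not eligible.
Equity Grant Program — status part-time ✓; benefits waiver on file ✓; site Lyon ✓; not eligible for Transit Subsidy ✗ → not eligible.
Employer Retirement Match — status part-time ✓; service 1548 days ≥ 30 days ✓; site Lyon ✗ (not Porto, Madison, or Hamburg) → not eligible.
Education Assistance — status part-time ✓; 30 hrs/wk ≥ 25 ✓; age 33 ≥ 25 ✓; rating 3 ≥ 2 ✓ → eligible.
Annual Bonus Plan — status part-time ✓; service 1548 days ≥ 18 months (≈540 days) ✓; age 33 ≥ 25 ✓ → eligible.

Remote Work Stipend, Education Assistance, Annual Bonus Plan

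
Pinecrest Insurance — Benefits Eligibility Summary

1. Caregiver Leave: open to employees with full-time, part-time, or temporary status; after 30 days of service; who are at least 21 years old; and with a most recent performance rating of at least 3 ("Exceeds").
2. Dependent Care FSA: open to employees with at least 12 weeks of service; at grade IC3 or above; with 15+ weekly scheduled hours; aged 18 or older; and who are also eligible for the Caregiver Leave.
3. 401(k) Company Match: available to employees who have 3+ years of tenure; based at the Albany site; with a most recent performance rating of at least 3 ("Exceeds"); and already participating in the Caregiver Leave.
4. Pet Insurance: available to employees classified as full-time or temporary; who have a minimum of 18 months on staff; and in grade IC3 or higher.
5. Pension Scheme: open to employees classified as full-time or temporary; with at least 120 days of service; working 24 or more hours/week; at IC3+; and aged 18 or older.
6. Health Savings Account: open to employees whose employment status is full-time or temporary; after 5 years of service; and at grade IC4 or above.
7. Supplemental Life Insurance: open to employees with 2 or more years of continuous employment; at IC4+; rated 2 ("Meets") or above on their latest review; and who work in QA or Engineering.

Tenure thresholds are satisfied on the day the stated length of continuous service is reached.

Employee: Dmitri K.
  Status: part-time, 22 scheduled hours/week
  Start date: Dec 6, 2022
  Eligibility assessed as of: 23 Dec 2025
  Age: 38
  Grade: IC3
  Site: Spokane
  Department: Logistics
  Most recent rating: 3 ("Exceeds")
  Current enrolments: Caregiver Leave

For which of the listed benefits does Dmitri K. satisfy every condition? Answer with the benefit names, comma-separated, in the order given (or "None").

Service from Dec 6, 2022 to 23 Dec 2025: 1113 days.
Caregiver Leave — status part-time ✓; service 1113 days ≥ 30 days ✓; age 38 ≥ 21 ✓; rating 3 ≥ 3 ✓ → eligible.
Dependent Care FSA — service 1113 days ≥ 12 weeks (≈84 days) ✓; grade IC3 ≥ IC3 ✓; 22 hrs/wk ≥ 15 ✓; age 38 ≥ 18 ✓; eligible for Caregiver Leave ✓ → eligible.
401(k) Company Match — service 1113 days ≥ 3 years (≈1095 days) ✓; site Spokane ✗ (not Albany) → not eligible.
Pet Insurance — status part-time ✗ (requires full-time or temporary) → not eligible.
Pension Scheme — status part-time ✗ (requires full-time or temporary) → not eligible.
Health Savings Account — status part-time ✗ (requires full-time or temporary) → not eligible.
Supplemental Life Insurance — service 1113 days ≥ 2 years (≈730 days) ✓; grade IC3 < IC4 ✗ → not eligible.

Caregiver Leave, Dependent Care FSA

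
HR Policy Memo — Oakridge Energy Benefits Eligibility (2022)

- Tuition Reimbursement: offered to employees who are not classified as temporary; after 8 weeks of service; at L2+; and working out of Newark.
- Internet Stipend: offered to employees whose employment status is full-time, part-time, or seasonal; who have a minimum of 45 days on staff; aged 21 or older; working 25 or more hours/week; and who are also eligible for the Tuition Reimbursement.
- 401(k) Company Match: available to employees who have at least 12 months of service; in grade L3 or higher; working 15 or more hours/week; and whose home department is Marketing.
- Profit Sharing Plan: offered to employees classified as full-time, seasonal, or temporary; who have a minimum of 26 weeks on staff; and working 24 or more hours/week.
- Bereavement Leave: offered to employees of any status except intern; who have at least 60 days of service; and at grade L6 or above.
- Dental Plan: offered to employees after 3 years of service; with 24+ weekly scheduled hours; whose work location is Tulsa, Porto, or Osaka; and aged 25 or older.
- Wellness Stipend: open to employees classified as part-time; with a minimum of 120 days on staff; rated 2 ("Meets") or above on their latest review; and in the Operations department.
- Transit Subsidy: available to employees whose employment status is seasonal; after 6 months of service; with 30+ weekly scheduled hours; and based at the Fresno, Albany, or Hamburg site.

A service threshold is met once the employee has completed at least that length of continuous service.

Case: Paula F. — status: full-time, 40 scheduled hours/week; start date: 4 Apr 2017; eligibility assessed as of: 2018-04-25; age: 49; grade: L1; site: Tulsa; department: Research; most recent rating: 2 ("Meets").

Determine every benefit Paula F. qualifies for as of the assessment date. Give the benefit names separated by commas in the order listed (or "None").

Service from 4 Apr 2017 to 2018-04-25: 386 days.
Tuition Reimbursement — status full-time ✓ (not excluded); service 386 days ≥ 8 weeks (≈56 days) ✓; grade L1 < L2 ✗ → not eligible.
Internet Stipend — status full-time ✓; service 386 days ≥ 45 days ✓; age 49 ≥ 21 ✓; 40 hrs/wk ≥ 25 ✓; not eligible for Tuition Reimbursement ✗ → not eligible.
401(k) Company Match — service 386 days ≥ 12 months (≈360 days) ✓; grade L1 < L3 ✗ → not eligible.
Profit Sharing Plan — status full-time ✓; service 386 days ≥ 26 weeks (≈182 days) ✓; 40 hrs/wk ≥ 24 ✓ → eligible.
Bereavement Leave — status full-time ✓ (not excluded); service 386 days ≥ 60 days ✓; grade L1 < L6 ✗ → not eligible.
Dental Plan — service 386 days < 3 years (≈1095 days) ✗ → not eligible.
Wellness Stipend — status full-time ✗ (requires part-time) → not eligible.
Transit Subsidy — status full-time ✗ (requires seasonal) → not eligible.

Profit Sharing Plan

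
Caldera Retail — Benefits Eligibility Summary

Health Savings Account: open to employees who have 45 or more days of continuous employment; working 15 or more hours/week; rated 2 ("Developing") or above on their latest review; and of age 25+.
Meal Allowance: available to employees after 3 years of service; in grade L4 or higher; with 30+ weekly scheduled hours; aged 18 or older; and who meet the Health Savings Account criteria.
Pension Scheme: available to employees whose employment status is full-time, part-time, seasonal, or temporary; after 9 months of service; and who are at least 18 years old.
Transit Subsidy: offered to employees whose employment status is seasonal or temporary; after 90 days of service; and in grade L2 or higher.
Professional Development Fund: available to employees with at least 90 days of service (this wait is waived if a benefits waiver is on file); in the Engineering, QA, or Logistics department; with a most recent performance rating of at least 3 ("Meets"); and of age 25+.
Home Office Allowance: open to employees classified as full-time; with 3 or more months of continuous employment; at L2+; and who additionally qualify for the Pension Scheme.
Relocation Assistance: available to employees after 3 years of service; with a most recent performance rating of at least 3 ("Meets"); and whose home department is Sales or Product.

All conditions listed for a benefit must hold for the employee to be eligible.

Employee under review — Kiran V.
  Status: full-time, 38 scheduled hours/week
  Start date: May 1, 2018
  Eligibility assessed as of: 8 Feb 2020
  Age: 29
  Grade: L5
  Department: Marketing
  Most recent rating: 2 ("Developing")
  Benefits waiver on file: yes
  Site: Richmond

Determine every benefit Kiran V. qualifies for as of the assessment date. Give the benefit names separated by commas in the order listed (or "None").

Health Savings Account, Pension Scheme, Home Office Allowance

Service from May 1, 2018 to 8 Feb 2020: 648 days.
Health Savings Account — service 648 days ≥ 45 days ✓; 38 hrs/wk ≥ 15 ✓; rating 2 ≥ 2 ✓; age 29 ≥ 25 ✓ → eligible.
Meal Allowance — service 648 days < 3 years (≈1095 days) ✗ → not eligible.
Pension Scheme — status full-time ✓; service 648 days ≥ 9 months (≈270 days) ✓; age 29 ≥ 18 ✓ → eligible.
Transit Subsidy — status full-time ✗ (requires seasonal or temporary) → not eligible.
Professional Development Fund — benefits waiver on file ✓; dept Marketing ✗ → not eligible.
Home Office Allowance — status full-time ✓; service 648 days ≥ 3 months (≈90 days) ✓; grade L5 ≥ L2 ✓; eligible for Pension Scheme ✓ → eligible.
Relocation Assistance — service 648 days < 3 years (≈1095 days) ✗ → not eligible.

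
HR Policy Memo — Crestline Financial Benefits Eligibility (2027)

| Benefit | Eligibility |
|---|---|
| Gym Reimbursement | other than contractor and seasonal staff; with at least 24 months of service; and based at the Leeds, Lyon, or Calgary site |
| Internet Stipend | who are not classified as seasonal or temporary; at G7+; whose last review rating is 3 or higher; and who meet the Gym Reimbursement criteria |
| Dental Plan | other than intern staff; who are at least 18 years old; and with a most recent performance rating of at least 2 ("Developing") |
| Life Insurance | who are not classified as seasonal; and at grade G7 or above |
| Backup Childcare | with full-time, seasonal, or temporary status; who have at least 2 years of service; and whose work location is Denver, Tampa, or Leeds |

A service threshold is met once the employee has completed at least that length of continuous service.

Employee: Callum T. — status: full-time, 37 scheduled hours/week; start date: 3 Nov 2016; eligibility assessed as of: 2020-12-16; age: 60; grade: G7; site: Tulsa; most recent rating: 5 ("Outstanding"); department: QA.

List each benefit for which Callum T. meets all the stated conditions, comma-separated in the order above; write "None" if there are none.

Dental Plan, Life Insurance

Service from 3 Nov 2016 to 2020-12-16: 1504 days.
Gym Reimbursement — status full-time ✓ (not excluded); service 1504 days ≥ 24 months (≈720 days) ✓; site Tulsa ✗ (not Leeds, Lyon, or Calgary) → not eligible.
Internet Stipend — status full-time ✓ (not excluded); grade G7 ≥ G7 ✓; rating 5 ≥ 3 ✓; not eligible for Gym Reimbursement ✗ → not eligible.
Dental Plan — status full-time ✓ (not excluded); age 60 ≥ 18 ✓; rating 5 ≥ 2 ✓ → eligible.
Life Insurance — status full-time ✓ (not excluded); grade G7 ≥ G7 ✓ → eligible.
Backup Childcare — status full-time ✓; service 1504 days ≥ 2 years (≈730 days) ✓; site Tulsa ✗ (not Denver, Tampa, or Leeds) → not eligible.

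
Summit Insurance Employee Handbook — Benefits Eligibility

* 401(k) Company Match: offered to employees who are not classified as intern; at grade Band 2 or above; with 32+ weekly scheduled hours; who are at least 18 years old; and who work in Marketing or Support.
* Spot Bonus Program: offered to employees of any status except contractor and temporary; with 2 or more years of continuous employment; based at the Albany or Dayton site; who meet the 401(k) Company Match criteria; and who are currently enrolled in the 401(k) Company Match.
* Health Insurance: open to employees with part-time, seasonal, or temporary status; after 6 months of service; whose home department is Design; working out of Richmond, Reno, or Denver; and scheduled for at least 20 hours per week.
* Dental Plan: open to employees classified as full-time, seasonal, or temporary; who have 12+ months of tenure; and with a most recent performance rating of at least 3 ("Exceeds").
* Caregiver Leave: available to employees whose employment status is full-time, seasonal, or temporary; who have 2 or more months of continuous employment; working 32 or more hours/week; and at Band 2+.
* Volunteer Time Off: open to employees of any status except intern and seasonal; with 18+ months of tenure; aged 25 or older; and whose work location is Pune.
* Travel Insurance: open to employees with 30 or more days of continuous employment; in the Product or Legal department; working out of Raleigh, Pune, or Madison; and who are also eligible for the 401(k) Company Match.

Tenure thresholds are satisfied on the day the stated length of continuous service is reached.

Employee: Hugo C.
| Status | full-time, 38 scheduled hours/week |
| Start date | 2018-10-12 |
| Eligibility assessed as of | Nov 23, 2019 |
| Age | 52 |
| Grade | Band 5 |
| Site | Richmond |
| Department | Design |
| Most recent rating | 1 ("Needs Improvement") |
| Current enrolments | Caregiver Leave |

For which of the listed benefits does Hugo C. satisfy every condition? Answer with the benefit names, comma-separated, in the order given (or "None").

Caregiver Leave

Service from 2018-10-12 to Nov 23, 2019: 407 days.
401(k) Company Match — status full-time ✓ (not excluded); grade Band 5 ≥ Band 2 ✓; 38 hrs/wk ≥ 32 ✓; age 52 ≥ 18 ✓; dept Design ✗ → not eligible.
Spot Bonus Program — status full-time ✓ (not excluded); service 407 days < 2 years (≈730 days) ✗ → not eligible.
Health Insurance — status full-time ✗ (requires part-time, seasonal, or temporary) → not eligible.
Dental Plan — status full-time ✓; service 407 days ≥ 12 months (≈360 days) ✓; rating 1 < 3 ✗ → not eligible.
Caregiver Leave — status full-time ✓; service 407 days ≥ 2 months (≈60 days) ✓; 38 hrs/wk ≥ 32 ✓; grade Band 5 ≥ Band 2 ✓ → eligible.
Volunteer Time Off — status full-time ✓ (not excluded); service 407 days < 18 months (≈540 days) ✗ → not eligible.
Travel Insurance — service 407 days ≥ 30 days ✓; dept Design ✗ → not eligible.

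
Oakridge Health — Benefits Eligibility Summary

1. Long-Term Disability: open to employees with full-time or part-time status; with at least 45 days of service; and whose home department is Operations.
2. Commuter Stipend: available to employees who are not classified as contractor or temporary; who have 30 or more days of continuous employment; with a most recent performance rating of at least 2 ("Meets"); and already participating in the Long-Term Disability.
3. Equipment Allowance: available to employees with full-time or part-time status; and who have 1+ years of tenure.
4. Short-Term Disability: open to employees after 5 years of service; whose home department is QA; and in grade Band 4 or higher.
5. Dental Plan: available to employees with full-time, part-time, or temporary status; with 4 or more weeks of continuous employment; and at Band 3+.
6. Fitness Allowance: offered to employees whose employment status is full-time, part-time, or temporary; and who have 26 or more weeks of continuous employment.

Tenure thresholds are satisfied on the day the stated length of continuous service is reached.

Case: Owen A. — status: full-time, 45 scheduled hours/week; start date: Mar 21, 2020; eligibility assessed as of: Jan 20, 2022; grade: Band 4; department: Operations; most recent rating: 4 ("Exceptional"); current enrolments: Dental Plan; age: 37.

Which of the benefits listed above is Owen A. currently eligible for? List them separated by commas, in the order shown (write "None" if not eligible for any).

Long-Term Disability, Equipment Allowance, Dental Plan, Fitness Allowance

Service from Mar 21, 2020 to Jan 20, 2022: 670 days.
Long-Term Disability — status full-time ✓; service 670 days ≥ 45 days ✓; dept Operations ✓ → eligible.
Commuter Stipend — status full-time ✓ (not excluded); service 670 days ≥ 30 days ✓; rating 4 ≥ 2 ✓; not enrolled in Long-Term Disability ✗ → not eligible.
Equipment Allowance — status full-time ✓; service 670 days ≥ 1 year (≈365 days) ✓ → eligible.
Short-Term Disability — service 670 days < 5 years (≈1825 days) ✗ → not eligible.
Dental Plan — status full-time ✓; service 670 days ≥ 4 weeks (≈28 days) ✓; grade Band 4 ≥ Band 3 ✓ → eligible.
Fitness Allowance — status full-time ✓; service 670 days ≥ 26 weeks (≈182 days) ✓ → eligible.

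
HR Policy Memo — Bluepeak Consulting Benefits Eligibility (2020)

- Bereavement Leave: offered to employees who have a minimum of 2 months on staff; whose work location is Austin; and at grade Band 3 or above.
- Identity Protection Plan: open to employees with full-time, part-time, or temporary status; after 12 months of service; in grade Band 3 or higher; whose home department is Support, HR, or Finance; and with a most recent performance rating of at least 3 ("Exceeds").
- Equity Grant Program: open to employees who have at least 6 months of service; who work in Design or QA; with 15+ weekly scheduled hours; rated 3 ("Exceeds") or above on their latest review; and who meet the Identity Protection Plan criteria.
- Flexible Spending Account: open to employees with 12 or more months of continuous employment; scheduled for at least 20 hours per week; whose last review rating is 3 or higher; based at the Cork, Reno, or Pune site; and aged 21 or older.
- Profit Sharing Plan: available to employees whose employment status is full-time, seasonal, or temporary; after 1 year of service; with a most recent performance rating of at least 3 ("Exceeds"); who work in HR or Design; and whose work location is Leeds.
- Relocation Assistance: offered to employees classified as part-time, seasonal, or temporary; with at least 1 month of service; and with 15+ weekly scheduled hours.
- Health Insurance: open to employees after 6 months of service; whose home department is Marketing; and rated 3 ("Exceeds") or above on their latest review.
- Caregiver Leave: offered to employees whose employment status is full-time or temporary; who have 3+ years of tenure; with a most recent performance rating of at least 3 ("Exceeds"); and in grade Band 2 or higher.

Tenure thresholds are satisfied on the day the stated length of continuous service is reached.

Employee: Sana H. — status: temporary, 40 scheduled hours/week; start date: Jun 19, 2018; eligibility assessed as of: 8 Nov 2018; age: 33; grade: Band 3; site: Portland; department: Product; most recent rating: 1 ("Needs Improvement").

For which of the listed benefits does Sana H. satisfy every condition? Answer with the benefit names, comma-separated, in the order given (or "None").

Service from Jun 19, 2018 to 8 Nov 2018: 142 days.
Bereavement Leave — service 142 days ≥ 2 months (≈60 days) ✓; site Portland ✗ (not Austin) → not eligible.
Identity Protection Plan — status temporary ✓; service 142 days < 12 months (≈360 days) ✗ → not eligible.
Equity Grant Program — service 142 days < 6 months (≈180 days) ✗ → not eligible.
Flexible Spending Account — service 142 days < 12 months (≈360 days) ✗ → not eligible.
Profit Sharing Plan — status temporary ✓; service 142 days < 1 year (≈365 days) ✗ → not eligible.
Relocation Assistance — status temporary ✓; service 142 days ≥ 1 month (≈30 days) ✓; 40 hrs/wk ≥ 15 ✓ → eligible.
Health Insurance — service 142 days < 6 months (≈180 days) ✗ → not eligible.
Caregiver Leave — status temporary ✓; service 142 days < 3 years (≈1095 days) ✗ → not eligible.

Relocation Assistance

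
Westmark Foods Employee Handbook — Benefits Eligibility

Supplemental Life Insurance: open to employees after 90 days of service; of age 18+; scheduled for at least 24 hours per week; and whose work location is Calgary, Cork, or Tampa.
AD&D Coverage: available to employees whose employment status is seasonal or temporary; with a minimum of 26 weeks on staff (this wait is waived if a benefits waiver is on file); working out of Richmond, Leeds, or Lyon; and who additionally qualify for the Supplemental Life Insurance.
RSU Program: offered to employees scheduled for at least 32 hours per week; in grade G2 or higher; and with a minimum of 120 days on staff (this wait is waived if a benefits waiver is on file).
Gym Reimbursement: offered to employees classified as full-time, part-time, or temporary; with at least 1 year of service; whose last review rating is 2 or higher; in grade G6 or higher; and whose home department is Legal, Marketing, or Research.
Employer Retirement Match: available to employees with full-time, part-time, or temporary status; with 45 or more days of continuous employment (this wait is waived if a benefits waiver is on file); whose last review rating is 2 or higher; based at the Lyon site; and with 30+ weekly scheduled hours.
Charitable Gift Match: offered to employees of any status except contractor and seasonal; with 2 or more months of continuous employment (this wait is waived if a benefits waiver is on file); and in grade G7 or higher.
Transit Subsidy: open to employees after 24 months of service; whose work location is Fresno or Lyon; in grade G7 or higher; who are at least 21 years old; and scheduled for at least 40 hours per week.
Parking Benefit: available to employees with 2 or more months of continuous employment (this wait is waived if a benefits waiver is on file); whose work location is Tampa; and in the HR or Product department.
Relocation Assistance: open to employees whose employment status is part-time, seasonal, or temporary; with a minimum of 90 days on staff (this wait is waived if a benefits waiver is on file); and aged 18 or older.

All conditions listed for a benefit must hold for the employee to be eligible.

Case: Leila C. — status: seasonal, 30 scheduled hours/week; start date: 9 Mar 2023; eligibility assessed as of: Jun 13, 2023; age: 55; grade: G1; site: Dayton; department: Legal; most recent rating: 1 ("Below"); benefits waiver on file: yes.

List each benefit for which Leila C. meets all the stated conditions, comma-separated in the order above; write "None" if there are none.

Relocation Assistance

Service from 9 Mar 2023 to Jun 13, 2023: 96 days.
Supplemental Life Insurance — service 96 days ≥ 90 days ✓; age 55 ≥ 18 ✓; 30 hrs/wk ≥ 24 ✓; site Dayton ✗ (not Calgary, Cork, or Tampa) → not eligible.
AD&D Coverage — status seasonal ✓; benefits waiver on file ✓; site Dayton ✗ (not Richmond, Leeds, or Lyon) → not eligible.
RSU Program — 30 hrs/wk < 32 ✗ → not eligible.
Gym Reimbursement — status seasonal ✗ (requires full-time, part-time, or temporary) → not eligible.
Employer Retirement Match — status seasonal ✗ (requires full-time, part-time, or temporary) → not eligible.
Charitable Gift Match — status seasonal ✗ (excluded) → not eligible.
Transit Subsidy — service 96 days < 24 months (≈720 days) ✗ → not eligible.
Parking Benefit — benefits waiver on file ✓; site Dayton ✗ (not Tampa) → not eligible.
Relocation Assistance — status seasonal ✓; benefits waiver on file ✓; age 55 ≥ 18 ✓ → eligible.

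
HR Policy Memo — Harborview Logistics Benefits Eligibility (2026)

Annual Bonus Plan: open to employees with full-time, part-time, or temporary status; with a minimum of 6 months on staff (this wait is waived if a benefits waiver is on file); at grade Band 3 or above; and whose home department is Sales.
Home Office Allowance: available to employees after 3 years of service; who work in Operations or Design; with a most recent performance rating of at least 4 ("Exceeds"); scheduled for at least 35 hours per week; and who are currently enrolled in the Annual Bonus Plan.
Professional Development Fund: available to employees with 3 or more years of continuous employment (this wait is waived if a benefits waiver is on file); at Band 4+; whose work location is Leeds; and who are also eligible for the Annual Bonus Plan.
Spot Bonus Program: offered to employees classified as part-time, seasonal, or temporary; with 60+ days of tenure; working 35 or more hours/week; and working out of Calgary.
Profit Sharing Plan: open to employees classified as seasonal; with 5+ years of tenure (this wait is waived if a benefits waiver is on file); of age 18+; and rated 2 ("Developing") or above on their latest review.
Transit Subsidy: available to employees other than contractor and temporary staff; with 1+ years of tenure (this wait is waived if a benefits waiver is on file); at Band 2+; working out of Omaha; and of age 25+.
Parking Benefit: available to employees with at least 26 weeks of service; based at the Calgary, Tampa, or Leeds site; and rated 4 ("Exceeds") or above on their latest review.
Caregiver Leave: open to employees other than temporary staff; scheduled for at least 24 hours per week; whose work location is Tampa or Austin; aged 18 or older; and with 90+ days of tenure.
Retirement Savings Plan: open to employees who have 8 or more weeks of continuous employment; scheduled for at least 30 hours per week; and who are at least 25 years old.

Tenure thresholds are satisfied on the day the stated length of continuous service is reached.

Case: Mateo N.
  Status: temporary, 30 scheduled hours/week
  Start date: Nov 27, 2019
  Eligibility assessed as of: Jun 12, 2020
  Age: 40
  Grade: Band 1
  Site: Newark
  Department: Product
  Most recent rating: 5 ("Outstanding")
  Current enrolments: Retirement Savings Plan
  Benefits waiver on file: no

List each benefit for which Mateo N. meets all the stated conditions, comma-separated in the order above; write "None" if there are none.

Retirement Savings Plan

Service from Nov 27, 2019 to Jun 12, 2020: 198 days.
Annual Bonus Plan — status temporary ✓; no waiver, service 198 days ≥ 6 months (≈180 days) ✓; grade Band 1 < Band 3 ✗ → not eligible.
Home Office Allowance — service 198 days < 3 years (≈1095 days) ✗ → not eligible.
Professional Development Fund — no waiver, service 198 days < 3 years (≈1095 days) ✗ → not eligible.
Spot Bonus Program — status temporary ✓; service 198 days ≥ 60 days ✓; 30 hrs/wk < 35 ✗ → not eligible.
Profit Sharing Plan — status temporary ✗ (requires seasonal) → not eligible.
Transit Subsidy — status temporary ✗ (excluded) → not eligible.
Parking Benefit — service 198 days ≥ 26 weeks (≈182 days) ✓; site Newark ✗ (not Calgary, Tampa, or Leeds) → not eligible.
Caregiver Leave — status temporary ✗ (excluded) → not eligible.
Retirement Savings Plan — service 198 days ≥ 8 weeks (≈56 days) ✓; 30 hrs/wk ≥ 30 ✓; age 40 ≥ 25 ✓ → eligible.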